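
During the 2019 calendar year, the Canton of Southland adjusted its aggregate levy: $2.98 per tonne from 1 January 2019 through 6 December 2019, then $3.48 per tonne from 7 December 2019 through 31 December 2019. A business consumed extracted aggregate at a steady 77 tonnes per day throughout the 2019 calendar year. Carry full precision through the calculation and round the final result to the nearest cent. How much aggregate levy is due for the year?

1 January – 6 December 2019: 340 days × 77 tonnes/day = 26,180 tonnes at $2.98/tonne → $78,016.40
7 December – 31 December 2019: 25 days × 77 tonnes/day = 1,925 tonnes at $3.48/tonne → $6,699.00

$84,715.40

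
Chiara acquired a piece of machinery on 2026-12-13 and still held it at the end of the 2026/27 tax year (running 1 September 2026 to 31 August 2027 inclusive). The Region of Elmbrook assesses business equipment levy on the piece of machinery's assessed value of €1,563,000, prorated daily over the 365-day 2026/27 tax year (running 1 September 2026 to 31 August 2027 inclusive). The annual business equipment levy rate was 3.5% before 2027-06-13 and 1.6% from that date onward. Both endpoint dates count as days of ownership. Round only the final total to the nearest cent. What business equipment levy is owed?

2026-12-13 to 2027-06-12: 182 days at 3.5% → €1,563,000 × 3.5% × 182/365 = €27,277.5616
2027-06-13 to 2027-08-31: 80 days at 1.6% → €1,563,000 × 1.6% × 80/365 = €5,481.2055
Total = €32,758.7671

€32,758.77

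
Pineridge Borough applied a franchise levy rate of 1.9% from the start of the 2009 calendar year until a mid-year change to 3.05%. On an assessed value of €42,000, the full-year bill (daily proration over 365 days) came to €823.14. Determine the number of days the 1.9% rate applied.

346 days

Let d = days at the first rate; then 365 − d days at the second rate.
€42,000 × [1.9%·d + 3.05%·(365−d)] / 365 = €823.14
Solving gives d = 346, so the new rate took effect on 13 Dec 2009.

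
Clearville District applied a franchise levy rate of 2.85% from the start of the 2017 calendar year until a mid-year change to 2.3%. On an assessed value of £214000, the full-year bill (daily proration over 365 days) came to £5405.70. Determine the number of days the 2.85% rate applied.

Let d = days at the first rate; then 365 − d days at the second rate.
£214000 × [2.85%·d + 2.3%·(365−d)] / 365 = £5405.70
Solving gives d = 150, so the new rate took effect on 31 May 2017.

150 days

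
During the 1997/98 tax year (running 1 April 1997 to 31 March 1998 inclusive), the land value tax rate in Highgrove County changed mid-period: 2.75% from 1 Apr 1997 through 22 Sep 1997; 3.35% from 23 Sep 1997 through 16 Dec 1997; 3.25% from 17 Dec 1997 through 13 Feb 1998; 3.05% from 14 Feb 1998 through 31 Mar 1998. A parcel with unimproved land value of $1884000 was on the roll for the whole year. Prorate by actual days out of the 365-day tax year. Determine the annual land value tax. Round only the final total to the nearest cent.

$56677.43

1 Apr – 22 Sep 1997: 175 days at 2.75% → $1884000 × 2.75% × 175/365 = $24840.4110
23 Sep – 16 Dec 1997: 85 days at 3.35% → $1884000 × 3.35% × 85/365 = $14697.7808
17 Dec 1997 – 13 Feb 1998: 59 days at 3.25% → $1884000 × 3.25% × 59/365 = $9897.4521
14 Feb – 31 Mar 1998: 46 days at 3.05% → $1884000 × 3.05% × 46/365 = $7241.7863
Total = $56677.4301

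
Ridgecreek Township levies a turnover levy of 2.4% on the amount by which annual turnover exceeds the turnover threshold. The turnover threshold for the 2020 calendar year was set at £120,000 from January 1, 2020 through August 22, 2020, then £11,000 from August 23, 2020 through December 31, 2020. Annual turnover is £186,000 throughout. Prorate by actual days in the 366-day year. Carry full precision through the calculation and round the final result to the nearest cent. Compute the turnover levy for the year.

£2,520.33

January 1 – August 22, 2020: 235 days, exemption £120,000 → (£186,000 − £120,000) × 2.4% × 235/366 = £1,017.0492
August 23 – December 31, 2020: 131 days, exemption £11,000 → (£186,000 − £11,000) × 2.4% × 131/366 = £1,503.2787
Total = £2,520.3279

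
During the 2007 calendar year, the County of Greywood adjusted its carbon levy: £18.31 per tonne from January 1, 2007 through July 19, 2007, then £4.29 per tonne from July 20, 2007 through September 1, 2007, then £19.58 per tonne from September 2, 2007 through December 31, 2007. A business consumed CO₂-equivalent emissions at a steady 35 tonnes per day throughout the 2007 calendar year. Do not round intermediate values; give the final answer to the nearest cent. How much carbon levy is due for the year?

January 1 – July 19, 2007: 200 days × 35 tonnes/day = 7,000 tonnes at £18.31/tonne → £128170.00
July 20 – September 1, 2007: 44 days × 35 tonnes/day = 1,540 tonnes at £4.29/tonne → £6606.60
September 2 – December 31, 2007: 121 days × 35 tonnes/day = 4,235 tonnes at £19.58/tonne → £82921.30

£217697.90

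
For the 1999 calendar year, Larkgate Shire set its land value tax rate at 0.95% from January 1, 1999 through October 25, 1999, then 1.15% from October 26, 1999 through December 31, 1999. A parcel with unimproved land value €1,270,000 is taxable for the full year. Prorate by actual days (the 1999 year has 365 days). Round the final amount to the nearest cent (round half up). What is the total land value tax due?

January 1 – October 25, 1999: 298 days at 0.95% → €1,270,000 × 0.95% × 298/365 = €9,850.3288
October 26 – December 31, 1999: 67 days at 1.15% → €1,270,000 × 1.15% × 67/365 = €2,680.9178
Total = €12,531.2466

€12,531.25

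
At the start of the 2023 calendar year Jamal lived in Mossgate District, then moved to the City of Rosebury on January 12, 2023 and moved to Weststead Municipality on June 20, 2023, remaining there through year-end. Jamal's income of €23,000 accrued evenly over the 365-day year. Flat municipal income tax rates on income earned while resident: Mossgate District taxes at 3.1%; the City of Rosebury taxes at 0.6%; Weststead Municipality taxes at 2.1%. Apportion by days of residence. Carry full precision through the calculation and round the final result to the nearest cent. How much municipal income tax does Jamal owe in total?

€339.64

Mossgate District, January 1 – January 11, 2023: 11 days → €23,000 × 3.1% × 11/365 = €21.4877
The City of Rosebury, January 12 – June 19, 2023: 159 days → €23,000 × 0.6% × 159/365 = €60.1151
Weststead Municipality, June 20 – December 31, 2023: 195 days → €23,000 × 2.1% × 195/365 = €258.0411
Total = €339.6438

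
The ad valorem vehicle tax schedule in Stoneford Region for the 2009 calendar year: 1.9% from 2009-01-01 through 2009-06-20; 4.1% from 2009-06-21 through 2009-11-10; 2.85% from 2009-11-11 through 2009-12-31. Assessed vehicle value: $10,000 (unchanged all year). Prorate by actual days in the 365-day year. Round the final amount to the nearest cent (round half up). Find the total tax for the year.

2009-01-01 to 2009-06-20: 171 days at 1.9% → $10,000 × 1.9% × 171/365 = $89.0137
2009-06-21 to 2009-11-10: 143 days at 4.1% → $10,000 × 4.1% × 143/365 = $160.6301
2009-11-11 to 2009-12-31: 51 days at 2.85% → $10,000 × 2.85% × 51/365 = $39.8219
Total = $289.4658

$289.47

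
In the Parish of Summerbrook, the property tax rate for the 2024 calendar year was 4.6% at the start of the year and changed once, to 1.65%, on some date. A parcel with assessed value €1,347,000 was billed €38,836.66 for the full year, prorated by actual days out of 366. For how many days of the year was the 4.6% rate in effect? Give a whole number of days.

Let d = days at the first rate; then 366 − d days at the second rate.
€1,347,000 × [4.6%·d + 1.65%·(366−d)] / 366 = €38,836.66
Solving gives d = 153, so the new rate took effect on 2 June 2024.

153 days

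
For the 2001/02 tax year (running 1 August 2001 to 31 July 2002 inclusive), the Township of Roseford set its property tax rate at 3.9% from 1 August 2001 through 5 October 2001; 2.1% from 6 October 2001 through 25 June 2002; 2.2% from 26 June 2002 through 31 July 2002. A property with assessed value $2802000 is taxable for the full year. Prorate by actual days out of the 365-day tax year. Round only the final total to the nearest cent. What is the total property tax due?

$68238.30

1 August – 5 October 2001: 66 days at 3.9% → $2802000 × 3.9% × 66/365 = $19759.8575
6 October 2001 – 25 June 2002: 263 days at 2.1% → $2802000 × 2.1% × 263/365 = $42398.4822
26 June – 31 July 2002: 36 days at 2.2% → $2802000 × 2.2% × 36/365 = $6079.9562
Total = $68238.2959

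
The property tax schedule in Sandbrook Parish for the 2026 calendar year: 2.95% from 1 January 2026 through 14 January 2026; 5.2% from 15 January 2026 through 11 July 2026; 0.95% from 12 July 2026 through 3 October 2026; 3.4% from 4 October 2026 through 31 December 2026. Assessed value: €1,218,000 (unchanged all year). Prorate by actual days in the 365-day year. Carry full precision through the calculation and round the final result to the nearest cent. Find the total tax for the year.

1 January – 14 January 2026: 14 days at 2.95% → €1,218,000 × 2.95% × 14/365 = €1,378.1753
15 January – 11 July 2026: 178 days at 5.2% → €1,218,000 × 5.2% × 178/365 = €30,887.1452
12 July – 3 October 2026: 84 days at 0.95% → €1,218,000 × 0.95% × 84/365 = €2,662.9151
4 October – 31 December 2026: 89 days at 3.4% → €1,218,000 × 3.4% × 89/365 = €10,097.7205
Total = €45,025.9562

€45,025.96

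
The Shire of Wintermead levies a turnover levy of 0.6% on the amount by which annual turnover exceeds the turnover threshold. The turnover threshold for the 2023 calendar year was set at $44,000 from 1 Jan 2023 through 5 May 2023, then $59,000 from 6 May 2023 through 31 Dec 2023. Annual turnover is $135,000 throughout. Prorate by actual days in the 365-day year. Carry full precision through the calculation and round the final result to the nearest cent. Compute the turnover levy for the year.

1 Jan – 5 May 2023: 125 days, exemption $44,000 → ($135,000 − $44,000) × 0.6% × 125/365 = $186.9863
6 May – 31 Dec 2023: 240 days, exemption $59,000 → ($135,000 − $59,000) × 0.6% × 240/365 = $299.8356
Total = $486.8219

$486.82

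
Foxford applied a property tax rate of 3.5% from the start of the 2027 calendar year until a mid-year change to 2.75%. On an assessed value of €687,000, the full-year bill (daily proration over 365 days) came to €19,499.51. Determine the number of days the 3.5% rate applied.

Let d = days at the first rate; then 365 − d days at the second rate.
€687,000 × [3.5%·d + 2.75%·(365−d)] / 365 = €19,499.51
Solving gives d = 43, so the new rate took effect on 13 February 2027.

43 days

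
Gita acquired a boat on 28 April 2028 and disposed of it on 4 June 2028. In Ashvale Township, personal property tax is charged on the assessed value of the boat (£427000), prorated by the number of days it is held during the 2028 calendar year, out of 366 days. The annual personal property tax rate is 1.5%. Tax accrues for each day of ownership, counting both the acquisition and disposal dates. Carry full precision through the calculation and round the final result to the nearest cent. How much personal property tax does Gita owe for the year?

£665.00

Days held (28 April – 4 June 2028): 38 out of 366
Tax = £427000 × 1.5% × 38/366 = £665.0000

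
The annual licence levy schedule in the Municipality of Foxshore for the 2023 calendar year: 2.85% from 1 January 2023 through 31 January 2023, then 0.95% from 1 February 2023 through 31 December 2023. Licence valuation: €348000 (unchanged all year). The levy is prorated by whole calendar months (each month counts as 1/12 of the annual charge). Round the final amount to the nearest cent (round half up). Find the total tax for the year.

1 January – 31 January 2023: 1 month at 2.85% → €348000 × 2.85% × 1/12 = €826.5000
1 February – 31 December 2023: 11 months at 0.95% → €348000 × 0.95% × 11/12 = €3030.5000
Total = €3857.0000

€3857.00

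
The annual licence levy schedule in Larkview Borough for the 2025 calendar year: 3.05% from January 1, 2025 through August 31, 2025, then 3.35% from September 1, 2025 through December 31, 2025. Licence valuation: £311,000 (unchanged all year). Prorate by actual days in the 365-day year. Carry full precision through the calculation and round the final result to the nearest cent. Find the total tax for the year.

January 1 – August 31, 2025: 243 days at 3.05% → £311,000 × 3.05% × 243/365 = £6,315.0041
September 1 – December 31, 2025: 122 days at 3.35% → £311,000 × 3.35% × 122/365 = £3,482.3479
Total = £9,797.3521

£9,797.35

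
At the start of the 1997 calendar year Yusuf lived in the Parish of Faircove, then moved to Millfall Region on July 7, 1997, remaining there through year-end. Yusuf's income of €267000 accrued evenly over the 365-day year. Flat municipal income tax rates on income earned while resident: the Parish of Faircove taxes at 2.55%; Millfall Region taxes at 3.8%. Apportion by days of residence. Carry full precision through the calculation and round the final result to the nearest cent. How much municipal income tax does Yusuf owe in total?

The Parish of Faircove, January 1 – July 6, 1997: 187 days → €267000 × 2.55% × 187/365 = €3488.1904
Millfall Region, July 7 – December 31, 1997: 178 days → €267000 × 3.8% × 178/365 = €4947.9123
Total = €8436.1027

€8436.10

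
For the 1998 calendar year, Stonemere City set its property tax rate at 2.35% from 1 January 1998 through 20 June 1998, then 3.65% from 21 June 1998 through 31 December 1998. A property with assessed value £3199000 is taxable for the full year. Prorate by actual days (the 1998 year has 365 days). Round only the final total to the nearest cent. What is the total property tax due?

£97280.28

1 January – 20 June 1998: 171 days at 2.35% → £3199000 × 2.35% × 171/365 = £35219.6753
21 June – 31 December 1998: 194 days at 3.65% → £3199000 × 3.65% × 194/365 = £62060.6000
Total = £97280.2753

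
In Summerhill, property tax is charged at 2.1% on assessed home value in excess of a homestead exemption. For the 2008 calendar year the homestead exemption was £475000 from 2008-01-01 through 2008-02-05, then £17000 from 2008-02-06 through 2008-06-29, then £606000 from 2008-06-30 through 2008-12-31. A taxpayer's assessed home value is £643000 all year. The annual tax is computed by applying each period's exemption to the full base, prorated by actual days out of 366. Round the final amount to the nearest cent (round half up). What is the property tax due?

£5947.88

2008-01-01 to 2008-02-05: 36 days, exemption £475000 → (£643000 − £475000) × 2.1% × 36/366 = £347.0164
2008-02-06 to 2008-06-29: 145 days, exemption £17000 → (£643000 − £17000) × 2.1% × 145/366 = £5208.1148
2008-06-30 to 2008-12-31: 185 days, exemption £606000 → (£643000 − £606000) × 2.1% × 185/366 = £392.7459
Total = £5947.8770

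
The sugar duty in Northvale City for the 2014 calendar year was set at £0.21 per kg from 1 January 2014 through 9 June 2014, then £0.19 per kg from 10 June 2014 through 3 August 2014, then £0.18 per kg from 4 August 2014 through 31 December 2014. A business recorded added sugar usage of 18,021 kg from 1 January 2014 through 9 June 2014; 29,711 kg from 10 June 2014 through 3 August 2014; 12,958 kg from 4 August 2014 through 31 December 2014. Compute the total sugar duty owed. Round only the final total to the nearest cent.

£11761.94

1 January – 9 June 2014: 18,021 kg at £0.21/kg → £3784.41
10 June – 3 August 2014: 29,711 kg at £0.19/kg → £5645.09
4 August – 31 December 2014: 12,958 kg at £0.18/kg → £2332.44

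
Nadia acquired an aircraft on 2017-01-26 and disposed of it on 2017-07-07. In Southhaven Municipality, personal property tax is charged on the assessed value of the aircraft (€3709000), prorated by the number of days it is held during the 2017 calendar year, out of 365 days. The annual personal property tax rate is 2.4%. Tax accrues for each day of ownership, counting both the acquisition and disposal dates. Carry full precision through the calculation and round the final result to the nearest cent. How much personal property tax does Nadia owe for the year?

Days held (2017-01-26 to 2017-07-07): 163 out of 365
Tax = €3709000 × 2.4% × 163/365 = €39752.3507

€39752.35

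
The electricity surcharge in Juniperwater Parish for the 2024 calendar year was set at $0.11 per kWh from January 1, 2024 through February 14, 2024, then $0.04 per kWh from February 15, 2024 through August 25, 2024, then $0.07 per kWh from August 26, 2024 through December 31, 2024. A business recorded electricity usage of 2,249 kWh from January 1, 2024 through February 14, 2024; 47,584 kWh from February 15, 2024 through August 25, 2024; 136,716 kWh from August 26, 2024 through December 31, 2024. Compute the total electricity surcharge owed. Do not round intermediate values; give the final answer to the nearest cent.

$11,720.87

January 1 – February 14, 2024: 2,249 kWh at $0.11/kWh → $247.39
February 15 – August 25, 2024: 47,584 kWh at $0.04/kWh → $1,903.36
August 26 – December 31, 2024: 136,716 kWh at $0.07/kWh → $9,570.12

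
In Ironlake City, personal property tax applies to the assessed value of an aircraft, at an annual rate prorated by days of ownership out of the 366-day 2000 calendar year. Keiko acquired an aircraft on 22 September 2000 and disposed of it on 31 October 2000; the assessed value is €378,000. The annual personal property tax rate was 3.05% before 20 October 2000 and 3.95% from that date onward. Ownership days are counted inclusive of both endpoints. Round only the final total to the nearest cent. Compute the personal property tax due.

22 September – 19 October 2000: 28 days at 3.05% → €378,000 × 3.05% × 28/366 = €882.0000
20 October – 31 October 2000: 12 days at 3.95% → €378,000 × 3.95% × 12/366 = €489.5410
Total = €1,371.5410

€1,371.54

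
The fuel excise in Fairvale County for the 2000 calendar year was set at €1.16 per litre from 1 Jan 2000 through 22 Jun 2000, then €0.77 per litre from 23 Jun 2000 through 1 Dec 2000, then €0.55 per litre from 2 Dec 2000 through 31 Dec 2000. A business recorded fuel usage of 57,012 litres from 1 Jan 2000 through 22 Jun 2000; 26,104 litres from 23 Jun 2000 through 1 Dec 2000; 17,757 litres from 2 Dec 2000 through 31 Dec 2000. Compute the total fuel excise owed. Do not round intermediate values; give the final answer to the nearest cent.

1 Jan – 22 Jun 2000: 57,012 litres at €1.16/litre → €66133.92
23 Jun – 1 Dec 2000: 26,104 litres at €0.77/litre → €20100.08
2 Dec – 31 Dec 2000: 17,757 litres at €0.55/litre → €9766.35

€96000.35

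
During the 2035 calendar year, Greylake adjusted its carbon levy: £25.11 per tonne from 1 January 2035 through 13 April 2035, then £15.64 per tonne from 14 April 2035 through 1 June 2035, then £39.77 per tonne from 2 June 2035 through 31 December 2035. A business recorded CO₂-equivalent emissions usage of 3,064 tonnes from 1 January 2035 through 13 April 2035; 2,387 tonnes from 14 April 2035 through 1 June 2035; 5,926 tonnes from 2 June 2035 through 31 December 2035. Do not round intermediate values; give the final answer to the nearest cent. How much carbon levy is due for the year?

1 January – 13 April 2035: 3,064 tonnes at £25.11/tonne → £76,937.04
14 April – 1 June 2035: 2,387 tonnes at £15.64/tonne → £37,332.68
2 June – 31 December 2035: 5,926 tonnes at £39.77/tonne → £235,677.02

£349,946.74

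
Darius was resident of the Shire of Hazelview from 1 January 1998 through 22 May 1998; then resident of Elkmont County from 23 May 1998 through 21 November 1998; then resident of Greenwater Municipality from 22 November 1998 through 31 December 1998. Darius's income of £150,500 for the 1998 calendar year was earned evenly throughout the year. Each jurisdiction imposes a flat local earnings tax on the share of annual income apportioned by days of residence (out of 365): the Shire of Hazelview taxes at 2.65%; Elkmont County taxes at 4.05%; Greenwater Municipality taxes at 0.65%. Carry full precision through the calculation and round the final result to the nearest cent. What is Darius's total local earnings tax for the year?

£4,714.77

The Shire of Hazelview, 1 January – 22 May 1998: 142 days → £150,500 × 2.65% × 142/365 = £1,551.5932
Elkmont County, 23 May – 21 November 1998: 183 days → £150,500 × 4.05% × 183/365 = £3,055.9747
Greenwater Municipality, 22 November – 31 December 1998: 40 days → £150,500 × 0.65% × 40/365 = £107.2055
Total = £4,714.7733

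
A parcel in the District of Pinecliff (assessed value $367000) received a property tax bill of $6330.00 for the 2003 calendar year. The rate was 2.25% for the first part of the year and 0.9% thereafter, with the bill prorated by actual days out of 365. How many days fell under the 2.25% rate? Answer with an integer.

223 days

Let d = days at the first rate; then 365 − d days at the second rate.
$367000 × [2.25%·d + 0.9%·(365−d)] / 365 = $6330.00
Solving gives d = 223, so the new rate took effect on August 12, 2003.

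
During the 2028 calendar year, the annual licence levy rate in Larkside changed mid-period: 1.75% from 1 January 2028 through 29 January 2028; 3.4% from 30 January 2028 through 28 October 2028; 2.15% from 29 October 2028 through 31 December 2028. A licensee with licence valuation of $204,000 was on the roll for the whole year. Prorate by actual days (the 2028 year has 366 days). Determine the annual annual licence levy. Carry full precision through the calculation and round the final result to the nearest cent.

1 January – 29 January 2028: 29 days at 1.75% → $204,000 × 1.75% × 29/366 = $282.8689
30 January – 28 October 2028: 273 days at 3.4% → $204,000 × 3.4% × 273/366 = $5,173.5738
29 October – 31 December 2028: 64 days at 2.15% → $204,000 × 2.15% × 64/366 = $766.9508
Total = $6,223.3934

$6,223.39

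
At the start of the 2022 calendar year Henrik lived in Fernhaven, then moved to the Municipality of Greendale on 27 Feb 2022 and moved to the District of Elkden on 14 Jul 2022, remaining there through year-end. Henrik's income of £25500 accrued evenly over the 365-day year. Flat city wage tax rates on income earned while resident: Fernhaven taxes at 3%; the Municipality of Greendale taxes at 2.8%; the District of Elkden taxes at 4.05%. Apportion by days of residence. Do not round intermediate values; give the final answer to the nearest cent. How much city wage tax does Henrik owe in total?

Fernhaven, 1 Jan – 26 Feb 2022: 57 days → £25500 × 3% × 57/365 = £119.4658
The Municipality of Greendale, 27 Feb – 13 Jul 2022: 137 days → £25500 × 2.8% × 137/365 = £267.9945
The District of Elkden, 14 Jul – 31 Dec 2022: 171 days → £25500 × 4.05% × 171/365 = £483.8363
Total = £871.2966

£871.30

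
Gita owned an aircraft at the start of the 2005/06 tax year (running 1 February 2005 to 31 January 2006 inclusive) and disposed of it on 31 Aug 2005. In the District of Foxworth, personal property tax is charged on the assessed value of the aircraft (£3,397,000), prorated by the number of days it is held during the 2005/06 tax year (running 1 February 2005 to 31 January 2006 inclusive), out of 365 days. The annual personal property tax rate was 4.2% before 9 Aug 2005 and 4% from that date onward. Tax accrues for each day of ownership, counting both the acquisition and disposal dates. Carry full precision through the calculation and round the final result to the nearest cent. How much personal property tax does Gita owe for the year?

£82,440.07

1 Feb – 8 Aug 2005: 189 days at 4.2% → £3,397,000 × 4.2% × 189/365 = £73,877.7699
9 Aug – 31 Aug 2005: 23 days at 4% → £3,397,000 × 4% × 23/365 = £8,562.3014
Total = £82,440.0712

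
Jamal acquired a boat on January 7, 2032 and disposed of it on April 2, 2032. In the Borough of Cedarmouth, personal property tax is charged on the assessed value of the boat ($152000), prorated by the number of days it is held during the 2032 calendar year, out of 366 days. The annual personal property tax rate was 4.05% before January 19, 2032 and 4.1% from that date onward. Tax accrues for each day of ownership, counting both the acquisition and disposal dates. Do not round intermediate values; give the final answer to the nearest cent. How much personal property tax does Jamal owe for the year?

$1478.89

January 7 – January 18, 2032: 12 days at 4.05% → $152000 × 4.05% × 12/366 = $201.8361
January 19 – April 2, 2032: 75 days at 4.1% → $152000 × 4.1% × 75/366 = $1277.0492
Total = $1478.8852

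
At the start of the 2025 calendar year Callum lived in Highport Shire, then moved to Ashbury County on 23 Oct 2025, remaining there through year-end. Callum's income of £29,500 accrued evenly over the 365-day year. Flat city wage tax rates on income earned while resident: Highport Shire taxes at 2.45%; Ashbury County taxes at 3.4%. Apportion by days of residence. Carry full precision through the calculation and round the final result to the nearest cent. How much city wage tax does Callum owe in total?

Highport Shire, 1 Jan – 22 Oct 2025: 295 days → £29,500 × 2.45% × 295/365 = £584.1404
Ashbury County, 23 Oct – 31 Dec 2025: 70 days → £29,500 × 3.4% × 70/365 = £192.3562
Total = £776.4966

£776.50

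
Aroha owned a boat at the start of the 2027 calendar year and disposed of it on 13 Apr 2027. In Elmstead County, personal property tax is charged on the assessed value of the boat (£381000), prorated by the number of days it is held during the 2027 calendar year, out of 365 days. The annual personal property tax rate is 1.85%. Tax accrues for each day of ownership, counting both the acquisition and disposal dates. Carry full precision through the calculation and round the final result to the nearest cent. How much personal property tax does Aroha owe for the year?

Days held (1 Jan – 13 Apr 2027): 103 out of 365
Tax = £381000 × 1.85% × 103/365 = £1989.0288

£1989.03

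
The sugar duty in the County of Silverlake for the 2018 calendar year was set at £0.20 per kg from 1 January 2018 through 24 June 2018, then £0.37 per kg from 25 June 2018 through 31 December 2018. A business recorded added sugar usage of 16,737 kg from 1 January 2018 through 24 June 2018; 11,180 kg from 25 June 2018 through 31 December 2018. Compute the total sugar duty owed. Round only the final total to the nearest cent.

1 January – 24 June 2018: 16,737 kg at £0.20/kg → £3,347.40
25 June – 31 December 2018: 11,180 kg at £0.37/kg → £4,136.60

£7,484.00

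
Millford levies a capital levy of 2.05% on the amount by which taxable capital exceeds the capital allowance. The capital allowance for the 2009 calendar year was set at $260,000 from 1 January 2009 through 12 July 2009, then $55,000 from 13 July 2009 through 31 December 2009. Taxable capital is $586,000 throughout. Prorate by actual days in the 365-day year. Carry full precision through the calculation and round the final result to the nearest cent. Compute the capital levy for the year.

$8,663.36

1 January – 12 July 2009: 193 days, exemption $260,000 → ($586,000 − $260,000) × 2.05% × 193/365 = $3,533.7507
13 July – 31 December 2009: 172 days, exemption $55,000 → ($586,000 − $55,000) × 2.05% × 172/365 = $5,129.6055
Total = $8,663.3562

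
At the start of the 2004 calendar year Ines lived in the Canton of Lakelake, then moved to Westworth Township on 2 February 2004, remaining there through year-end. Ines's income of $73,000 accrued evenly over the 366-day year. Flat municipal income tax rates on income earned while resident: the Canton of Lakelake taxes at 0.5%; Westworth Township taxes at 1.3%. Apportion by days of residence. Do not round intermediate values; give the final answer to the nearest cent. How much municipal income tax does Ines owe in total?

$897.94

The Canton of Lakelake, 1 January – 1 February 2004: 32 days → $73,000 × 0.5% × 32/366 = $31.9126
Westworth Township, 2 February – 31 December 2004: 334 days → $73,000 × 1.3% × 334/366 = $866.0273
Total = $897.9399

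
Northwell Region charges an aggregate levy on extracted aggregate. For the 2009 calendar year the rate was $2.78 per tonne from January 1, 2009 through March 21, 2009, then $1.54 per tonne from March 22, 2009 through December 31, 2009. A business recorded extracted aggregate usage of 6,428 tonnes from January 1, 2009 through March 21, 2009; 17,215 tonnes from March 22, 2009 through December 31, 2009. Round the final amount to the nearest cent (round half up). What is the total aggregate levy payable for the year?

$44,380.94

January 1 – March 21, 2009: 6,428 tonnes at $2.78/tonne → $17,869.84
March 22 – December 31, 2009: 17,215 tonnes at $1.54/tonne → $26,511.10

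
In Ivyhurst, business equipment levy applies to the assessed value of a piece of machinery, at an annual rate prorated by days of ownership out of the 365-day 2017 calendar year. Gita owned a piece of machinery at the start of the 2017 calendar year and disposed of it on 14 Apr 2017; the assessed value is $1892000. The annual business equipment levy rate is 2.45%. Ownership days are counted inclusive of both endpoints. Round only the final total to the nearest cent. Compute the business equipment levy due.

Days held (1 Jan – 14 Apr 2017): 104 out of 365
Tax = $1892000 × 2.45% × 104/365 = $13207.7151

$13207.72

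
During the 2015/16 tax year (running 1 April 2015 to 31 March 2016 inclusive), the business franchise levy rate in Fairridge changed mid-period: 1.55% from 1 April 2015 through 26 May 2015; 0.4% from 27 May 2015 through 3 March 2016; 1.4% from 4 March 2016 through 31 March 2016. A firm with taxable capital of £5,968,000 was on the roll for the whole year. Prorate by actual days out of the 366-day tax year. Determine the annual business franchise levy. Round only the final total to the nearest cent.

£38,938.75

1 April – 26 May 2015: 56 days at 1.55% → £5,968,000 × 1.55% × 56/366 = £14,153.6175
27 May 2015 – 3 March 2016: 282 days at 0.4% → £5,968,000 × 0.4% × 282/366 = £18,393.1803
4 March – 31 March 2016: 28 days at 1.4% → £5,968,000 × 1.4% × 28/366 = £6,391.9563
Total = £38,938.7541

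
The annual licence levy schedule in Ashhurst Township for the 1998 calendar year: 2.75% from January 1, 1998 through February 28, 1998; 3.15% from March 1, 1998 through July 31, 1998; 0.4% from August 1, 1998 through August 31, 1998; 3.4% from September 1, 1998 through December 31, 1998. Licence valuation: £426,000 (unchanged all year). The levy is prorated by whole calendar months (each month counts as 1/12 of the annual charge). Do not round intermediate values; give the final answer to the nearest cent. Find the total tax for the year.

£12,513.75

January 1 – February 28, 1998: 2 months at 2.75% → £426,000 × 2.75% × 2/12 = £1,952.5000
March 1 – July 31, 1998: 5 months at 3.15% → £426,000 × 3.15% × 5/12 = £5,591.2500
August 1 – August 31, 1998: 1 month at 0.4% → £426,000 × 0.4% × 1/12 = £142.0000
September 1 – December 31, 1998: 4 months at 3.4% → £426,000 × 3.4% × 4/12 = £4,828.0000
Total = £12,513.7500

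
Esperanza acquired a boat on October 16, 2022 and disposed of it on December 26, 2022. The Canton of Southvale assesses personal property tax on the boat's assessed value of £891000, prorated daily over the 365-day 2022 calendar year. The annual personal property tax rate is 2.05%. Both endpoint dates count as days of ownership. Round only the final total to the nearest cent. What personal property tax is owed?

£3603.06

Days held (October 16 – December 26, 2022): 72 out of 365
Tax = £891000 × 2.05% × 72/365 = £3603.0575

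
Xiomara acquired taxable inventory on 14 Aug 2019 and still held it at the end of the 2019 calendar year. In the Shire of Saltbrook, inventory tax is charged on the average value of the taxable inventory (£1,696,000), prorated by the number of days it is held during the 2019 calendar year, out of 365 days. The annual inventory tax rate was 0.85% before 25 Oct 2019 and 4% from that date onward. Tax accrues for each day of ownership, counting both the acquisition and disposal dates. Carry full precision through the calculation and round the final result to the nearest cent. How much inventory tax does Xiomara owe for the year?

14 Aug – 24 Oct 2019: 72 days at 0.85% → £1,696,000 × 0.85% × 72/365 = £2,843.7041
25 Oct – 31 Dec 2019: 68 days at 4% → £1,696,000 × 4% × 68/365 = £12,638.6849
Total = £15,482.3890

£15,482.39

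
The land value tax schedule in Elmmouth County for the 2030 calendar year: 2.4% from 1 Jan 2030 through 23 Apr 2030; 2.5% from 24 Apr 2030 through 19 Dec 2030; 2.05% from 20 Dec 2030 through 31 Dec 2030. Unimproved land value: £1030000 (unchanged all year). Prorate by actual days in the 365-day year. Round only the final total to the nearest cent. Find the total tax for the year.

1 Jan – 23 Apr 2030: 113 days at 2.4% → £1030000 × 2.4% × 113/365 = £7653.0411
24 Apr – 19 Dec 2030: 240 days at 2.5% → £1030000 × 2.5% × 240/365 = £16931.5068
20 Dec – 31 Dec 2030: 12 days at 2.05% → £1030000 × 2.05% × 12/365 = £694.1918
Total = £25278.7397

£25278.74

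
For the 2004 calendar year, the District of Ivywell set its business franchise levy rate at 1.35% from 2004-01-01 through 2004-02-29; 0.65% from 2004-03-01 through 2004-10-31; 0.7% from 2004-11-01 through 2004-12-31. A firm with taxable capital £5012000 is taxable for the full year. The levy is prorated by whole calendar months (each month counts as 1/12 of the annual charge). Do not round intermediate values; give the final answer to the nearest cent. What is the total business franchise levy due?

£38843.00

2004-01-01 to 2004-02-29: 2 months at 1.35% → £5012000 × 1.35% × 2/12 = £11277.0000
2004-03-01 to 2004-10-31: 8 months at 0.65% → £5012000 × 0.65% × 8/12 = £21718.6667
2004-11-01 to 2004-12-31: 2 months at 0.7% → £5012000 × 0.7% × 2/12 = £5847.3333
Total = £38843.0000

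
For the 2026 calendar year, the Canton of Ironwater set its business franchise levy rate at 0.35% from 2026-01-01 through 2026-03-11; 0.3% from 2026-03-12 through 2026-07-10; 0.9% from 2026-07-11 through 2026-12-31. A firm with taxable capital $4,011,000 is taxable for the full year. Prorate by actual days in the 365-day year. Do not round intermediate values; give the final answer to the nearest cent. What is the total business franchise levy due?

$23,890.18

2026-01-01 to 2026-03-11: 70 days at 0.35% → $4,011,000 × 0.35% × 70/365 = $2,692.3151
2026-03-12 to 2026-07-10: 121 days at 0.3% → $4,011,000 × 0.3% × 121/365 = $3,989.0219
2026-07-11 to 2026-12-31: 174 days at 0.9% → $4,011,000 × 0.9% × 174/365 = $17,208.8384
Total = $23,890.1753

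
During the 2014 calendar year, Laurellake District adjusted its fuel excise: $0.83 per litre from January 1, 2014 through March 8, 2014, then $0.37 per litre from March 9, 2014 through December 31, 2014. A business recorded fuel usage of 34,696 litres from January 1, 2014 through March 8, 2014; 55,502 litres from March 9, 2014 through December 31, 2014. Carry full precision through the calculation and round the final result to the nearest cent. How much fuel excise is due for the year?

$49333.42

January 1 – March 8, 2014: 34,696 litres at $0.83/litre → $28797.68
March 9 – December 31, 2014: 55,502 litres at $0.37/litre → $20535.74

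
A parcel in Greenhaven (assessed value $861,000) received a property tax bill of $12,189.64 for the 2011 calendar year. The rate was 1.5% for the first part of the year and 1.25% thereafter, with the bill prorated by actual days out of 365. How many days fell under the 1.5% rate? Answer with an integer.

Let d = days at the first rate; then 365 − d days at the second rate.
$861,000 × [1.5%·d + 1.25%·(365−d)] / 365 = $12,189.64
Solving gives d = 242, so the new rate took effect on August 31, 2011.

242 days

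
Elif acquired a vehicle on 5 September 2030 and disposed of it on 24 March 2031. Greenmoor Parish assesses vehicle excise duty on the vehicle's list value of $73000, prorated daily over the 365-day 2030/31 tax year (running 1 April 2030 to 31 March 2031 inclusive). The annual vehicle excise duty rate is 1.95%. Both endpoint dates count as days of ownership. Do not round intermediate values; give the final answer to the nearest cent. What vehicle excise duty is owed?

$783.90

Days held (5 September 2030 – 24 March 2031): 201 out of 365
Tax = $73000 × 1.95% × 201/365 = $783.9000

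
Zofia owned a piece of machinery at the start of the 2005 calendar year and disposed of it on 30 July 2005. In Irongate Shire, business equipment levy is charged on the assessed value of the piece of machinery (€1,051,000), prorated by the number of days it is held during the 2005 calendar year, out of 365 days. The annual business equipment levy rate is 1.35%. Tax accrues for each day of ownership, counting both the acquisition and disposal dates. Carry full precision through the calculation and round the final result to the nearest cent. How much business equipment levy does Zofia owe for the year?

Days held (1 January – 30 July 2005): 211 out of 365
Tax = €1,051,000 × 1.35% × 211/365 = €8,202.1192

€8,202.12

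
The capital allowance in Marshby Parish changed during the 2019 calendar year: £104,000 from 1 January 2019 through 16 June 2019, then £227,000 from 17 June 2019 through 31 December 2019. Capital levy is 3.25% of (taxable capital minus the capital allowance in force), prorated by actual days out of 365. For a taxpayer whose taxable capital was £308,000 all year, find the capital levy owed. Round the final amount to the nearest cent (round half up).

£4,461.49

1 January – 16 June 2019: 167 days, exemption £104,000 → (£308,000 − £104,000) × 3.25% × 167/365 = £3,033.4521
17 June – 31 December 2019: 198 days, exemption £227,000 → (£308,000 − £227,000) × 3.25% × 198/365 = £1,428.0411
Total = £4,461.4932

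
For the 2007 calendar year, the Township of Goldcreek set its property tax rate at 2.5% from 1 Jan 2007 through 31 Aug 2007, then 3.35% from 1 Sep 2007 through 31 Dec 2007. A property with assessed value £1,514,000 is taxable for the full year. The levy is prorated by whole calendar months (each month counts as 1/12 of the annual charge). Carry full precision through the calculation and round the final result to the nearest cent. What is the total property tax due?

£42,139.67

1 Jan – 31 Aug 2007: 8 months at 2.5% → £1,514,000 × 2.5% × 8/12 = £25,233.3333
1 Sep – 31 Dec 2007: 4 months at 3.35% → £1,514,000 × 3.35% × 4/12 = £16,906.3333
Total = £42,139.6667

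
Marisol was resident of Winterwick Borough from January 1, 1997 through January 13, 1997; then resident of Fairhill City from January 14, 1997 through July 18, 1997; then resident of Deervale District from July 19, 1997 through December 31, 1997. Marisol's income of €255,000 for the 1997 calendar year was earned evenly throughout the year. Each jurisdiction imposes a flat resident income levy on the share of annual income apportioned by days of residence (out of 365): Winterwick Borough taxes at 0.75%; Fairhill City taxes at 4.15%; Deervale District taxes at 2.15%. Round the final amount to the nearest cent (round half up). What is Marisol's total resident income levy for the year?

Winterwick Borough, January 1 – January 13, 1997: 13 days → €255,000 × 0.75% × 13/365 = €68.1164
Fairhill City, January 14 – July 18, 1997: 186 days → €255,000 × 4.15% × 186/365 = €5,392.7260
Deervale District, July 19 – December 31, 1997: 166 days → €255,000 × 2.15% × 166/365 = €2,493.4110
Total = €7,954.2534

€7,954.25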